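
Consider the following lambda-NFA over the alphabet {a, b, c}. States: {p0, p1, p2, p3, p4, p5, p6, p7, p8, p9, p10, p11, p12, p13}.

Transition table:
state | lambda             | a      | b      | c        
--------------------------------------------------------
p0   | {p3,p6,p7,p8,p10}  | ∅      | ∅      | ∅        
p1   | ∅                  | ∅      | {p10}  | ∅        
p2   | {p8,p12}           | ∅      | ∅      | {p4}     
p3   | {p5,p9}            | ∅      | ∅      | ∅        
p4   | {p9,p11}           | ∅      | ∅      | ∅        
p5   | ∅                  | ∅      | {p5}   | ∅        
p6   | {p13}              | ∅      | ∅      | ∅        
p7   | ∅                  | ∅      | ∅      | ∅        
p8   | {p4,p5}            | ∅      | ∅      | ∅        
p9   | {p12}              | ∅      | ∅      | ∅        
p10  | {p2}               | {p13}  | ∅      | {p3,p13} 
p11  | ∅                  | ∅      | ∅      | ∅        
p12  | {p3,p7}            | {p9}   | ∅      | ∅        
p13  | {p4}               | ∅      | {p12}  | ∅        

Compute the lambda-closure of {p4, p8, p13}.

Start with {p4, p8, p13}.
From p4 via lambda: add p9, p11.
From p8 via lambda: add p5.
From p9 via lambda: add p12.
From p12 via lambda: add p3, p7.
No new states can be added; the closed set is {p3, p4, p5, p7, p8, p9, p11, p12, p13}.

{p3, p4, p5, p7, p8, p9, p11, p12, p13}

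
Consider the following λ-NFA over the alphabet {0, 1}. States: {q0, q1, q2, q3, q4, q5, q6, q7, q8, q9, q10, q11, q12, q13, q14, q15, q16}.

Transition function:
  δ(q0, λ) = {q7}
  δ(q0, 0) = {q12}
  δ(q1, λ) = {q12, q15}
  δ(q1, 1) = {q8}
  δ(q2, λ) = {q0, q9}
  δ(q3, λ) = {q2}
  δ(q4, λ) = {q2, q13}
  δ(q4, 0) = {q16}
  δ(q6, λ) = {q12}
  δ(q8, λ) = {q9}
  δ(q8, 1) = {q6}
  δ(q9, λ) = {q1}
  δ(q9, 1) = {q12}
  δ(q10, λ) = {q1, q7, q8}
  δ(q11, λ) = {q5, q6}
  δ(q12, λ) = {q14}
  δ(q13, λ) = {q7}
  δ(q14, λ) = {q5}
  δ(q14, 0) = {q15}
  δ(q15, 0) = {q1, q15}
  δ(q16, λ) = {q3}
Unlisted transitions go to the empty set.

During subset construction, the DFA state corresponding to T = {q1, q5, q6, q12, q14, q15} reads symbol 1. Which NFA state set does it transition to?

{q1, q5, q8, q9, q12, q14, q15}

q1 on 1 → {q8}.
No 1-transition from q5, q6, q12, q14, q15.
Union after reading 1: {q8}.
Now take the λ-closure:
From q8 via λ: add q9.
From q9 via λ: add q1.
From q1 via λ: add q12, q15.
From q12 via λ: add q14.
From q14 via λ: add q5.
No new states can be added; the closed set is {q1, q5, q8, q9, q12, q14, q15}.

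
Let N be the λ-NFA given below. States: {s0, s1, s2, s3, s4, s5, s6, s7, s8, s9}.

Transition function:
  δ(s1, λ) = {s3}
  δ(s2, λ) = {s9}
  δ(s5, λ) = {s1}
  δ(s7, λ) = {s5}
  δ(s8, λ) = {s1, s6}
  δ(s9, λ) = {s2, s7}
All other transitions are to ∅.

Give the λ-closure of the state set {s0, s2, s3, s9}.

{s0, s1, s2, s3, s5, s7, s9}

Start with {s0, s2, s3, s9}.
From s9 via λ: add s7.
From s7 via λ: add s5.
From s5 via λ: add s1.
No new states can be added; the closed set is {s0, s1, s2, s3, s5, s7, s9}.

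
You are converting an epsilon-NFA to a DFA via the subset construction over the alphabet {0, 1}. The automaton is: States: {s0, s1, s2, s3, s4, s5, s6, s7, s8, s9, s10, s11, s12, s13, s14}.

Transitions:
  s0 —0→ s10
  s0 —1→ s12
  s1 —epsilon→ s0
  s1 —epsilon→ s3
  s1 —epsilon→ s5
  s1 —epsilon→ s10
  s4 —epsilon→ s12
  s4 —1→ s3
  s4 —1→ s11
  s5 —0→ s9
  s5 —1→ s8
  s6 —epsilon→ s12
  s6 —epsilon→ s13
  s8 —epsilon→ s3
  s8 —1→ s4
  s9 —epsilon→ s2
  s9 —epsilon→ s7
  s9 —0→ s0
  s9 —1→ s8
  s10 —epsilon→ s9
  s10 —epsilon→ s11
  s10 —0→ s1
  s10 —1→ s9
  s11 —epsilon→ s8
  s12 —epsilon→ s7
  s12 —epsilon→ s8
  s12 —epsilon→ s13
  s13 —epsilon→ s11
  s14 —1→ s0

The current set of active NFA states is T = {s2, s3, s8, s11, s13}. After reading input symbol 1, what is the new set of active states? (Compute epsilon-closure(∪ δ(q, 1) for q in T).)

{s3, s4, s7, s8, s11, s12, s13}

s8 on 1 → {s4}.
No 1-transition from s2, s3, s11, s13.
Union after reading 1: {s4}.
Now take the epsilon-closure:
From s4 via epsilon: add s12.
From s12 via epsilon: add s7, s8, s13.
From s8 via epsilon: add s3.
From s13 via epsilon: add s11.
No new states can be added; the closed set is {s3, s4, s7, s8, s11, s12, s13}.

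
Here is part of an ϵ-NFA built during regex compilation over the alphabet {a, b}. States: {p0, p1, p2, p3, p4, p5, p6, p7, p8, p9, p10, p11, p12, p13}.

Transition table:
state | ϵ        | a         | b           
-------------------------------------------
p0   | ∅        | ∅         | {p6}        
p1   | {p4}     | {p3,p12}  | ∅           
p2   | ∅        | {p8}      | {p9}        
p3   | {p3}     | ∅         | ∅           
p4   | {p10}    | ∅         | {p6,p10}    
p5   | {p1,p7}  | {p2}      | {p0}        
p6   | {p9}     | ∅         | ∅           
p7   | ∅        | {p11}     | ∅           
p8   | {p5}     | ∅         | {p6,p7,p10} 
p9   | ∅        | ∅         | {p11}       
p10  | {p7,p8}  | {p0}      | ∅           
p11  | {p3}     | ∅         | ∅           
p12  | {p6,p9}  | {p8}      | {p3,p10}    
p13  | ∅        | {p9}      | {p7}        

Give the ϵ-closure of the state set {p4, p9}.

{p1, p4, p5, p7, p8, p9, p10}

Start with {p4, p9}.
From p4 via ϵ: add p10.
From p10 via ϵ: add p7, p8.
From p8 via ϵ: add p5.
From p5 via ϵ: add p1.
No new states can be added; the closed set is {p1, p4, p5, p7, p8, p9, p10}.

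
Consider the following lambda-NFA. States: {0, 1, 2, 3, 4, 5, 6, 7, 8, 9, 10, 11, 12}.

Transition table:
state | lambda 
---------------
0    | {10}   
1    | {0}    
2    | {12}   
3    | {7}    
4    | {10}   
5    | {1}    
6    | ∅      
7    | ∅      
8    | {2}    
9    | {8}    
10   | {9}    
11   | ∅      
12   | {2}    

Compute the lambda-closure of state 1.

Start with {1}.
From 1 via lambda: add 0.
From 0 via lambda: add 10.
From 10 via lambda: add 9.
From 9 via lambda: add 8.
From 8 via lambda: add 2.
From 2 via lambda: add 12.
No new states can be added; the closed set is {0, 1, 2, 8, 9, 10, 12}.

{0, 1, 2, 8, 9, 10, 12}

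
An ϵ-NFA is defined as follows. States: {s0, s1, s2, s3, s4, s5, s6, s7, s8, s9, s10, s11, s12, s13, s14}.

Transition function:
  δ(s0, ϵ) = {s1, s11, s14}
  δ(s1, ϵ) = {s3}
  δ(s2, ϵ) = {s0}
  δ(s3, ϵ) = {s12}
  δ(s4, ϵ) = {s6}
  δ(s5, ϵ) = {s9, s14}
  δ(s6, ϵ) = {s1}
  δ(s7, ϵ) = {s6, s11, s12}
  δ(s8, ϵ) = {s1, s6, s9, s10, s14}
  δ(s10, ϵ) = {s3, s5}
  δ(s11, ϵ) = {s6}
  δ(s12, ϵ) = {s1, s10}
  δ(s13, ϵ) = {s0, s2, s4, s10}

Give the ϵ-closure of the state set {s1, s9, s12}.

Start with {s1, s9, s12}.
From s1 via ϵ: add s3.
From s12 via ϵ: add s10.
From s10 via ϵ: add s5.
From s5 via ϵ: add s14.
No new states can be added; the closed set is {s1, s3, s5, s9, s10, s12, s14}.

{s1, s3, s5, s9, s10, s12, s14}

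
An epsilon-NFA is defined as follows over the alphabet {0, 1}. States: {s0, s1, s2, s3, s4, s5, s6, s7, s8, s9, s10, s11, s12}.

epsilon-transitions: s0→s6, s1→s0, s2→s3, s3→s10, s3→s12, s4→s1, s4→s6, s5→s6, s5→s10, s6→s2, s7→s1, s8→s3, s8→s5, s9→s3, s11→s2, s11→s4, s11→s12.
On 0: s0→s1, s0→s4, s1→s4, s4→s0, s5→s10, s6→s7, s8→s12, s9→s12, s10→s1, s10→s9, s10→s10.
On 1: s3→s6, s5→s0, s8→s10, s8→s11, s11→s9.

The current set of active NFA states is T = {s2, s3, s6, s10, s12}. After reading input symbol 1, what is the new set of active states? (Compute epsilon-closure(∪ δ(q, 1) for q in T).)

s3 on 1 → {s6}.
No 1-transition from s2, s6, s10, s12.
Union after reading 1: {s6}.
Now take the epsilon-closure:
From s6 via epsilon: add s2.
From s2 via epsilon: add s3.
From s3 via epsilon: add s10, s12.
No new states can be added; the closed set is {s2, s3, s6, s10, s12}.

{s2, s3, s6, s10, s12}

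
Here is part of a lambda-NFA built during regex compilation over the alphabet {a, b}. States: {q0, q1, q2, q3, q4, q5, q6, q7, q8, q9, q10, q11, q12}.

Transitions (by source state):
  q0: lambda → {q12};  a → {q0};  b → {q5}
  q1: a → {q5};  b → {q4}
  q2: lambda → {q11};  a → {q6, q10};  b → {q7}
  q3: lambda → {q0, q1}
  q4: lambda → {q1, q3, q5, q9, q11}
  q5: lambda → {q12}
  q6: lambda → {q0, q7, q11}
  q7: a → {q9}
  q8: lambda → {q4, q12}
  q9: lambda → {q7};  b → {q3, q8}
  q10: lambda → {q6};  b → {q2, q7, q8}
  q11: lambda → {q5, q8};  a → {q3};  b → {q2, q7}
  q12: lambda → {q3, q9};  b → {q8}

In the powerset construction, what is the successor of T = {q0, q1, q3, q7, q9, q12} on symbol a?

{q0, q1, q3, q5, q7, q9, q12}

q0 on a → {q0}.
q1 on a → {q5}.
q7 on a → {q9}.
No a-transition from q3, q9, q12.
Union after reading a: {q0, q5, q9}.
Now take the lambda-closure:
From q0 via lambda: add q12.
From q9 via lambda: add q7.
From q12 via lambda: add q3.
From q3 via lambda: add q1.
No new states can be added; the closed set is {q0, q1, q3, q5, q7, q9, q12}.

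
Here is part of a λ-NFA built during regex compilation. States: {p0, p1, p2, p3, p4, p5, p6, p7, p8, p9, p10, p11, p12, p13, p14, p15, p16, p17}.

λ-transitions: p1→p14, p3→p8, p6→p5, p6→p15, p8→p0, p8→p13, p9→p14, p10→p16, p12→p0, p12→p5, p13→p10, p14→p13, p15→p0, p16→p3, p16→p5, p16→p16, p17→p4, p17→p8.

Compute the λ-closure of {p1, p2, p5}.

{p0, p1, p2, p3, p5, p8, p10, p13, p14, p16}

Start with {p1, p2, p5}.
From p1 via λ: add p14.
From p14 via λ: add p13.
From p13 via λ: add p10.
From p10 via λ: add p16.
From p16 via λ: add p3.
From p3 via λ: add p8.
From p8 via λ: add p0.
No new states can be added; the closed set is {p0, p1, p2, p3, p5, p8, p10, p13, p14, p16}.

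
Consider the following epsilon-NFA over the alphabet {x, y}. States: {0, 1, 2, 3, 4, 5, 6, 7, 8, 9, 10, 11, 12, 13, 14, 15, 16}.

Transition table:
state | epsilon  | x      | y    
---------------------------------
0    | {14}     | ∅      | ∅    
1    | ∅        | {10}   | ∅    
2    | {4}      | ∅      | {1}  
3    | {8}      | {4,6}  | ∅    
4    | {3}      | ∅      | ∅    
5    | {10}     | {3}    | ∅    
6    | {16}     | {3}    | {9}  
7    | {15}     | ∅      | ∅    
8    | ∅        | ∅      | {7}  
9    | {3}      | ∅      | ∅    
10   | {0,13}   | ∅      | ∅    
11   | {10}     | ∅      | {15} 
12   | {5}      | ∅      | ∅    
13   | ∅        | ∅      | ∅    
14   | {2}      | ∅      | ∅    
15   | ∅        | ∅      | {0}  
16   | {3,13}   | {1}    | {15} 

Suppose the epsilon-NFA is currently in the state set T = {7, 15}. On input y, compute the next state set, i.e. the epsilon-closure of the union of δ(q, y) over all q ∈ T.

{0, 2, 3, 4, 8, 14}

15 on y → {0}.
No y-transition from 7.
Union after reading y: {0}.
Now take the epsilon-closure:
From 0 via epsilon: add 14.
From 14 via epsilon: add 2.
From 2 via epsilon: add 4.
From 4 via epsilon: add 3.
From 3 via epsilon: add 8.
No new states can be added; the closed set is {0, 2, 3, 4, 8, 14}.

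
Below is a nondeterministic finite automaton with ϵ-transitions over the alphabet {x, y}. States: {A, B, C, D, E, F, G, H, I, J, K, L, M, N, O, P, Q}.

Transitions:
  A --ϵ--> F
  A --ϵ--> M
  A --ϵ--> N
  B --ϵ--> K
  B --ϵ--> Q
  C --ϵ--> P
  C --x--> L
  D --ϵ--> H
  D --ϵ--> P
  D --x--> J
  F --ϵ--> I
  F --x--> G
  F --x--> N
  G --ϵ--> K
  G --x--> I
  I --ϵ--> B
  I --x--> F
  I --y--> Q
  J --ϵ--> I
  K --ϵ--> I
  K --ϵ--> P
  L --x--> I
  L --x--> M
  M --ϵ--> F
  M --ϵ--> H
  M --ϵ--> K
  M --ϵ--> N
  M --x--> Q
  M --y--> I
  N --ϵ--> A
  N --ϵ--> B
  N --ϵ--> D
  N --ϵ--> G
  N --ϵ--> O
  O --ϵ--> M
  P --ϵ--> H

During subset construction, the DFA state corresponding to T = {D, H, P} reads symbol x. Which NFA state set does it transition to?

D on x → {J}.
No x-transition from H, P.
Union after reading x: {J}.
Now take the ϵ-closure:
From J via ϵ: add I.
From I via ϵ: add B.
From B via ϵ: add K, Q.
From K via ϵ: add P.
From P via ϵ: add H.
No new states can be added; the closed set is {B, H, I, J, K, P, Q}.

{B, H, I, J, K, P, Q}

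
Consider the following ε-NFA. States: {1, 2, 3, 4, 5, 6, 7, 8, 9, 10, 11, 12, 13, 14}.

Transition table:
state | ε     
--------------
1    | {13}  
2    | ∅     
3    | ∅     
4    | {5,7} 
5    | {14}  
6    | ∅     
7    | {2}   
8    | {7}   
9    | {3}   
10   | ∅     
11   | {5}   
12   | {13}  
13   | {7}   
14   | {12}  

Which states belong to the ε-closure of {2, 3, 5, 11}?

Start with {2, 3, 5, 11}.
From 5 via ε: add 14.
From 14 via ε: add 12.
From 12 via ε: add 13.
From 13 via ε: add 7.
No new states can be added; the closed set is {2, 3, 5, 7, 11, 12, 13, 14}.

{2, 3, 5, 7, 11, 12, 13, 14}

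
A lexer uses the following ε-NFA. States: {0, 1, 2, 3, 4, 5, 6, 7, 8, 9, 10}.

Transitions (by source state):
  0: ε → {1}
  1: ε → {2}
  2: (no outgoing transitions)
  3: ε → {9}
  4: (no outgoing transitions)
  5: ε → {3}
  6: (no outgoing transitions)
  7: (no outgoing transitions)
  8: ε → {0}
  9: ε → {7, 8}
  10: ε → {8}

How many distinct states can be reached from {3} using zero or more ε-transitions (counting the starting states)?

7

Start with {3}.
From 3 via ε: add 9.
From 9 via ε: add 7, 8.
From 8 via ε: add 0.
From 0 via ε: add 1.
From 1 via ε: add 2.
ε-closure = {0, 1, 2, 3, 7, 8, 9}, which has 7 states.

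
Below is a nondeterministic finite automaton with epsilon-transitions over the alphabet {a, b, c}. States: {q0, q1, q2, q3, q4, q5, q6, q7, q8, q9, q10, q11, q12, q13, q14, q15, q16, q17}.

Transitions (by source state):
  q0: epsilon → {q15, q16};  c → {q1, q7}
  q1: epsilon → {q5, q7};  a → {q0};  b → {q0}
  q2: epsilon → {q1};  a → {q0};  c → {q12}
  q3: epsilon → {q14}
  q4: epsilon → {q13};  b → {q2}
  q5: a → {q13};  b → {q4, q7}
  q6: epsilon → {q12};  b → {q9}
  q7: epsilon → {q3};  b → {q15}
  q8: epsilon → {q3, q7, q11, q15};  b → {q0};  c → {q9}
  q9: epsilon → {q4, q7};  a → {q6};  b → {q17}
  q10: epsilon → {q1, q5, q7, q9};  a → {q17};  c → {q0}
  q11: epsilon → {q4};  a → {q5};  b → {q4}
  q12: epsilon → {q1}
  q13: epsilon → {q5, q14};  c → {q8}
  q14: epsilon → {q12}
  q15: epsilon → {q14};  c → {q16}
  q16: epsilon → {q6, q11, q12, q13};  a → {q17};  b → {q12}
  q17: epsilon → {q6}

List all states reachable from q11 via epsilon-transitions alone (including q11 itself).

Start with {q11}.
From q11 via epsilon: add q4.
From q4 via epsilon: add q13.
From q13 via epsilon: add q5, q14.
From q14 via epsilon: add q12.
From q12 via epsilon: add q1.
From q1 via epsilon: add q7.
From q7 via epsilon: add q3.
No new states can be added; the closed set is {q1, q3, q4, q5, q7, q11, q12, q13, q14}.

{q1, q3, q4, q5, q7, q11, q12, q13, q14}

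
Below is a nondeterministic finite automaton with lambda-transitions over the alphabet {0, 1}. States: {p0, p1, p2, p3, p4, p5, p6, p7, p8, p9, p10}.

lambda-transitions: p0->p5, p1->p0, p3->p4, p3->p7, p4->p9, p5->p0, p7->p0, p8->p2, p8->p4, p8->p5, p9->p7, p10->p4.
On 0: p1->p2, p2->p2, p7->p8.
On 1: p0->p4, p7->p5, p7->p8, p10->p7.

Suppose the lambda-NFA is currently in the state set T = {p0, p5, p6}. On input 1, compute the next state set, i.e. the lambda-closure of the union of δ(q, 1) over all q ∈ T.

{p0, p4, p5, p7, p9}

p0 on 1 → {p4}.
No 1-transition from p5, p6.
Union after reading 1: {p4}.
Now take the lambda-closure:
From p4 via lambda: add p9.
From p9 via lambda: add p7.
From p7 via lambda: add p0.
From p0 via lambda: add p5.
No new states can be added; the closed set is {p0, p4, p5, p7, p9}.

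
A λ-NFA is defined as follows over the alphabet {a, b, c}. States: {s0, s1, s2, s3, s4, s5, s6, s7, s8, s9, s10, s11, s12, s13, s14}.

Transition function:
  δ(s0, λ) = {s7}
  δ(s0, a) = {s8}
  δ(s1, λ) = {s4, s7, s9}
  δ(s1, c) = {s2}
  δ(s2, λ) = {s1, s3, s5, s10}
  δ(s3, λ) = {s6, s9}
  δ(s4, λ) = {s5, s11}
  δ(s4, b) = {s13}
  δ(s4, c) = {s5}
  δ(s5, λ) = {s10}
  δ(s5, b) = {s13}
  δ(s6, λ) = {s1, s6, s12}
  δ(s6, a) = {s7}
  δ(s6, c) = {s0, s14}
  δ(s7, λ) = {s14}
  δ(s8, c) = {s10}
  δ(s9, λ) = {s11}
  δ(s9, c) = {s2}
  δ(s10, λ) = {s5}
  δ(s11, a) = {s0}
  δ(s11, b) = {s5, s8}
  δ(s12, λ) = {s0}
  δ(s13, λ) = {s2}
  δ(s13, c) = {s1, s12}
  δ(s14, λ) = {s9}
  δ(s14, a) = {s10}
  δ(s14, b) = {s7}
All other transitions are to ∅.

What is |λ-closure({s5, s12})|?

8

Start with {s5, s12}.
From s5 via λ: add s10.
From s12 via λ: add s0.
From s0 via λ: add s7.
From s7 via λ: add s14.
From s14 via λ: add s9.
From s9 via λ: add s11.
λ-closure = {s0, s5, s7, s9, s10, s11, s12, s14}, which has 8 states.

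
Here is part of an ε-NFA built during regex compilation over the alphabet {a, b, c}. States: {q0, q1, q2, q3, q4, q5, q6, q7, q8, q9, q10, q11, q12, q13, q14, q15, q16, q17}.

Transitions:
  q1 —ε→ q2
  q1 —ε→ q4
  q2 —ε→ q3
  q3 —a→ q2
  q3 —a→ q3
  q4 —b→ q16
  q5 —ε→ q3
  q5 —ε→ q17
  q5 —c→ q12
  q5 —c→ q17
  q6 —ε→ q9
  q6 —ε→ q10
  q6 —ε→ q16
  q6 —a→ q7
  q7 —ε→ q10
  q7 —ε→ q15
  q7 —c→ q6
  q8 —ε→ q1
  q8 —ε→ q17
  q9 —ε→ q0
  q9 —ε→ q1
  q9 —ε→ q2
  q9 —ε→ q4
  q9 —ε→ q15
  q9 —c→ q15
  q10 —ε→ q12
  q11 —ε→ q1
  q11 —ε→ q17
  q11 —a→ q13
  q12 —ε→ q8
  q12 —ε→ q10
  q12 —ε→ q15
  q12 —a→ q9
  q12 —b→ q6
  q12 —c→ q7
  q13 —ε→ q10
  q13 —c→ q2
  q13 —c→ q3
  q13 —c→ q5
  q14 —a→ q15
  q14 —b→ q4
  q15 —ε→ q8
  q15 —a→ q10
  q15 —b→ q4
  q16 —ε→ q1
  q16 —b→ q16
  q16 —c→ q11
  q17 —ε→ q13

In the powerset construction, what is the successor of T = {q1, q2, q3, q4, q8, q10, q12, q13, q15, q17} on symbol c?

q12 on c → {q7}.
q13 on c → {q2, q3, q5}.
No c-transition from q1, q2, q3, q4, q8, q10, q15, q17.
Union after reading c: {q2, q3, q5, q7}.
Now take the ε-closure:
From q5 via ε: add q17.
From q7 via ε: add q10, q15.
From q10 via ε: add q12.
From q15 via ε: add q8.
From q17 via ε: add q13.
From q8 via ε: add q1.
From q1 via ε: add q4.
No new states can be added; the closed set is {q1, q2, q3, q4, q5, q7, q8, q10, q12, q13, q15, q17}.

{q1, q2, q3, q4, q5, q7, q8, q10, q12, q13, q15, q17}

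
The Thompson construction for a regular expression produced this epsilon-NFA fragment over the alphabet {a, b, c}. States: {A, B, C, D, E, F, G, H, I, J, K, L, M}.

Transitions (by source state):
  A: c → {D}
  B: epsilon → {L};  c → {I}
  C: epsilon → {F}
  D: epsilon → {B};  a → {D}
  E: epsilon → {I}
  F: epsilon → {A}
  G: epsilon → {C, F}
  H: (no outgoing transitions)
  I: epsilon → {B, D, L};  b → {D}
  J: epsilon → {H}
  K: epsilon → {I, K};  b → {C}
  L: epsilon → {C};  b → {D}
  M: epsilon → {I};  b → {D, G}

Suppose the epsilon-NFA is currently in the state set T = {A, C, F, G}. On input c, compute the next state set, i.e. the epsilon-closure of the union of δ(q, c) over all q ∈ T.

A on c → {D}.
No c-transition from C, F, G.
Union after reading c: {D}.
Now take the epsilon-closure:
From D via epsilon: add B.
From B via epsilon: add L.
From L via epsilon: add C.
From C via epsilon: add F.
From F via epsilon: add A.
No new states can be added; the closed set is {A, B, C, D, F, L}.

{A, B, C, D, F, L}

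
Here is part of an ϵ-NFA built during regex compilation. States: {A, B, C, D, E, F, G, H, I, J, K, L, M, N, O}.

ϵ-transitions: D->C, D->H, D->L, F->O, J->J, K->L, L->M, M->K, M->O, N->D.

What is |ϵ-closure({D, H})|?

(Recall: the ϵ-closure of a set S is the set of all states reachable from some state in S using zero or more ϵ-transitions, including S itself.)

7

Start with {D, H}.
From D via ϵ: add C, L.
From L via ϵ: add M.
From M via ϵ: add K, O.
ϵ-closure = {C, D, H, K, L, M, O}, which has 7 states.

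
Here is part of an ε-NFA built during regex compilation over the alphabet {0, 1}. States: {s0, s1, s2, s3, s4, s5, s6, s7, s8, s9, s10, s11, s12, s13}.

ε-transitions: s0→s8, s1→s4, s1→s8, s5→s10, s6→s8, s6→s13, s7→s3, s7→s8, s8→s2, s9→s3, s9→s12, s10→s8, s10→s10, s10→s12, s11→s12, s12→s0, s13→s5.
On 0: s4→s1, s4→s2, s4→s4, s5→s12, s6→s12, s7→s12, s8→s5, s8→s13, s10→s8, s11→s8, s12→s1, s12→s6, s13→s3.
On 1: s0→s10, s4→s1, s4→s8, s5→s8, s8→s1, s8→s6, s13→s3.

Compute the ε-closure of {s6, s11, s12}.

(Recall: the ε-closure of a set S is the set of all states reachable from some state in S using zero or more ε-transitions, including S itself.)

{s0, s2, s5, s6, s8, s10, s11, s12, s13}

Start with {s6, s11, s12}.
From s6 via ε: add s8, s13.
From s12 via ε: add s0.
From s8 via ε: add s2.
From s13 via ε: add s5.
From s5 via ε: add s10.
No new states can be added; the closed set is {s0, s2, s5, s6, s8, s10, s11, s12, s13}.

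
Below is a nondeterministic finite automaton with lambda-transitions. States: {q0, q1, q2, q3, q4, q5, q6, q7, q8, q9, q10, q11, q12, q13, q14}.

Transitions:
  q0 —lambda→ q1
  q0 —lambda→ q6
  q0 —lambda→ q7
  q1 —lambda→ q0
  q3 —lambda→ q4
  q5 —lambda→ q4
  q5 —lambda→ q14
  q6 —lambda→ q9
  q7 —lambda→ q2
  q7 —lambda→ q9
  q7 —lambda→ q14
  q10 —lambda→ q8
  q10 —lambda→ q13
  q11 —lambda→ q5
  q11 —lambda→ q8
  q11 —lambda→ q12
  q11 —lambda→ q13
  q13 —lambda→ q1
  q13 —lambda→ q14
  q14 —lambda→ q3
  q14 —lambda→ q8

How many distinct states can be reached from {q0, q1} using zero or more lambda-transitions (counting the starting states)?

10

Start with {q0, q1}.
From q0 via lambda: add q6, q7.
From q6 via lambda: add q9.
From q7 via lambda: add q2, q14.
From q14 via lambda: add q3, q8.
From q3 via lambda: add q4.
lambda-closure = {q0, q1, q2, q3, q4, q6, q7, q8, q9, q14}, which has 10 states.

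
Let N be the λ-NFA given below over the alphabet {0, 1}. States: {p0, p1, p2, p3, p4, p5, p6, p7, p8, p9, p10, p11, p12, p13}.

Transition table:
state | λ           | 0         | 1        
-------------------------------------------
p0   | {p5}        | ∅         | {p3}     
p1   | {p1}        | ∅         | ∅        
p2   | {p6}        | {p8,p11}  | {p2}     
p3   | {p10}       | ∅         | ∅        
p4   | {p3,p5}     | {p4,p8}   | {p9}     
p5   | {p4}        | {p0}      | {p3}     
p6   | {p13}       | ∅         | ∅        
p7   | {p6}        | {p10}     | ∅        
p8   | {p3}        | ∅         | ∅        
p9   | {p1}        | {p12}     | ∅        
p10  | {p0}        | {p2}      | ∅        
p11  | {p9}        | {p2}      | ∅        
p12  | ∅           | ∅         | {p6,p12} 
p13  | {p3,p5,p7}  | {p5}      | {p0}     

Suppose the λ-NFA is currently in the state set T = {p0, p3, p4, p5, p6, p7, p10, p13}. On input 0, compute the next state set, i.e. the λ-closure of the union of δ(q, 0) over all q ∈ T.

{p0, p2, p3, p4, p5, p6, p7, p8, p10, p13}

p4 on 0 → {p4, p8}.
p5 on 0 → {p0}.
p7 on 0 → {p10}.
p10 on 0 → {p2}.
p13 on 0 → {p5}.
No 0-transition from p0, p3, p6.
Union after reading 0: {p0, p2, p4, p5, p8, p10}.
Now take the λ-closure:
From p2 via λ: add p6.
From p4 via λ: add p3.
From p6 via λ: add p13.
From p13 via λ: add p7.
No new states can be added; the closed set is {p0, p2, p3, p4, p5, p6, p7, p8, p10, p13}.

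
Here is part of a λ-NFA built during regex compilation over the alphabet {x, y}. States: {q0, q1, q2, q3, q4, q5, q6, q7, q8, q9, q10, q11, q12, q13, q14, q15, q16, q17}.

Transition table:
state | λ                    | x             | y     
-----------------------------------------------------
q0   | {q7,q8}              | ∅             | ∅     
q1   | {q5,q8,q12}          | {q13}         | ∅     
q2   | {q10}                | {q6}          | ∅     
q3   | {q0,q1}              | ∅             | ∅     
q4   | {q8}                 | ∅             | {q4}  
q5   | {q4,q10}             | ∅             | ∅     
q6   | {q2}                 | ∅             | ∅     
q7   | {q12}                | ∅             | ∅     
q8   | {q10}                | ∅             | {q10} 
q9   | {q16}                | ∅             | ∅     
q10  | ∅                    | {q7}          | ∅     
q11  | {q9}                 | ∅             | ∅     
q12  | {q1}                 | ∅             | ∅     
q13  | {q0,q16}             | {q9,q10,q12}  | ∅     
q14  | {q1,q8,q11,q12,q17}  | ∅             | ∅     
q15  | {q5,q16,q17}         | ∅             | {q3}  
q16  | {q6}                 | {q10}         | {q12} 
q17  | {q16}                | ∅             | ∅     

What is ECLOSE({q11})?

{q2, q6, q9, q10, q11, q16}

Start with {q11}.
From q11 via λ: add q9.
From q9 via λ: add q16.
From q16 via λ: add q6.
From q6 via λ: add q2.
From q2 via λ: add q10.
No new states can be added; the closed set is {q2, q6, q9, q10, q11, q16}.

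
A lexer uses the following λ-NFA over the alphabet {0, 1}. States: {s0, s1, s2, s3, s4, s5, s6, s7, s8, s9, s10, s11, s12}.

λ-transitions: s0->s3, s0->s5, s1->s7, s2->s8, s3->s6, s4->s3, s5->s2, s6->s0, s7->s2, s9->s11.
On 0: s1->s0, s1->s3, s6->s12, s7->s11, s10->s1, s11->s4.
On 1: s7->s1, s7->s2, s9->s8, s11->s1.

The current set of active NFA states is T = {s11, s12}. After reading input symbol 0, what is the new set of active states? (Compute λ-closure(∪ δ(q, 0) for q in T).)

{s0, s2, s3, s4, s5, s6, s8}

s11 on 0 → {s4}.
No 0-transition from s12.
Union after reading 0: {s4}.
Now take the λ-closure:
From s4 via λ: add s3.
From s3 via λ: add s6.
From s6 via λ: add s0.
From s0 via λ: add s5.
From s5 via λ: add s2.
From s2 via λ: add s8.
No new states can be added; the closed set is {s0, s2, s3, s4, s5, s6, s8}.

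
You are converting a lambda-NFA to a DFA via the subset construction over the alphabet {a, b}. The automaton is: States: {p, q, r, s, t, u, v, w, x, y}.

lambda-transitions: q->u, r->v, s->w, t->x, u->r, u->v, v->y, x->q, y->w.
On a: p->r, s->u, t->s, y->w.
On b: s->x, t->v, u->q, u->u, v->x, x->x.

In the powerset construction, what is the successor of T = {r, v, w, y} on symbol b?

v on b → {x}.
No b-transition from r, w, y.
Union after reading b: {x}.
Now take the lambda-closure:
From x via lambda: add q.
From q via lambda: add u.
From u via lambda: add r, v.
From v via lambda: add y.
From y via lambda: add w.
No new states can be added; the closed set is {q, r, u, v, w, x, y}.

{q, r, u, v, w, x, y}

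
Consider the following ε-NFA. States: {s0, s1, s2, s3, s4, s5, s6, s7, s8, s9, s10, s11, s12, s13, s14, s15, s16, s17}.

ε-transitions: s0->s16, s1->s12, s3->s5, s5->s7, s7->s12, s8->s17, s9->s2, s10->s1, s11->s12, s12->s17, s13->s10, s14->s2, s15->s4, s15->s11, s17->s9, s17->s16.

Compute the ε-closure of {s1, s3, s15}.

Start with {s1, s3, s15}.
From s1 via ε: add s12.
From s3 via ε: add s5.
From s15 via ε: add s4, s11.
From s5 via ε: add s7.
From s12 via ε: add s17.
From s17 via ε: add s9, s16.
From s9 via ε: add s2.
No new states can be added; the closed set is {s1, s2, s3, s4, s5, s7, s9, s11, s12, s15, s16, s17}.

{s1, s2, s3, s4, s5, s7, s9, s11, s12, s15, s16, s17}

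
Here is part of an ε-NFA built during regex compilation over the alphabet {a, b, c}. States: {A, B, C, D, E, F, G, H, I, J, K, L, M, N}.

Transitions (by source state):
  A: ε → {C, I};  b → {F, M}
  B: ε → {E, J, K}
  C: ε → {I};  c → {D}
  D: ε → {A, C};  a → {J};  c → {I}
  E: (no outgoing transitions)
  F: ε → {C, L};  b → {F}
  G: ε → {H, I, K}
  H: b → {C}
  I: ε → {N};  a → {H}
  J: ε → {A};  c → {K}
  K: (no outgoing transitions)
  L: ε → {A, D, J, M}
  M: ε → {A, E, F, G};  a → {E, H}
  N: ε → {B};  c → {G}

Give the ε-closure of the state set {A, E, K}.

{A, B, C, E, I, J, K, N}

Start with {A, E, K}.
From A via ε: add C, I.
From I via ε: add N.
From N via ε: add B.
From B via ε: add J.
No new states can be added; the closed set is {A, B, C, E, I, J, K, N}.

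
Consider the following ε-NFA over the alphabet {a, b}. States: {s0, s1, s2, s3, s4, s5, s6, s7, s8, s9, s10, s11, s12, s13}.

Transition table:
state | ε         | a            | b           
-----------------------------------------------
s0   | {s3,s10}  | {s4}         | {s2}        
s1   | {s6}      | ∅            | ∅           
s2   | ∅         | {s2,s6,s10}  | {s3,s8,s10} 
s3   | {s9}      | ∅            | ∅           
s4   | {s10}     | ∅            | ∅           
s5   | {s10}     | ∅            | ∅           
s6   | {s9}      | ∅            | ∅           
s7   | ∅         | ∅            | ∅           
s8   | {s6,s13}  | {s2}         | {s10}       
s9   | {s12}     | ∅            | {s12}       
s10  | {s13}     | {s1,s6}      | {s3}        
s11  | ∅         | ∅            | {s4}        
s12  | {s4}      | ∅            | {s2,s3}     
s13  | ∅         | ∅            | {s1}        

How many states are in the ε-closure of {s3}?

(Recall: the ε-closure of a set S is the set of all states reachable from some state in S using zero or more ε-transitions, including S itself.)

6

Start with {s3}.
From s3 via ε: add s9.
From s9 via ε: add s12.
From s12 via ε: add s4.
From s4 via ε: add s10.
From s10 via ε: add s13.
ε-closure = {s3, s4, s9, s10, s12, s13}, which has 6 states.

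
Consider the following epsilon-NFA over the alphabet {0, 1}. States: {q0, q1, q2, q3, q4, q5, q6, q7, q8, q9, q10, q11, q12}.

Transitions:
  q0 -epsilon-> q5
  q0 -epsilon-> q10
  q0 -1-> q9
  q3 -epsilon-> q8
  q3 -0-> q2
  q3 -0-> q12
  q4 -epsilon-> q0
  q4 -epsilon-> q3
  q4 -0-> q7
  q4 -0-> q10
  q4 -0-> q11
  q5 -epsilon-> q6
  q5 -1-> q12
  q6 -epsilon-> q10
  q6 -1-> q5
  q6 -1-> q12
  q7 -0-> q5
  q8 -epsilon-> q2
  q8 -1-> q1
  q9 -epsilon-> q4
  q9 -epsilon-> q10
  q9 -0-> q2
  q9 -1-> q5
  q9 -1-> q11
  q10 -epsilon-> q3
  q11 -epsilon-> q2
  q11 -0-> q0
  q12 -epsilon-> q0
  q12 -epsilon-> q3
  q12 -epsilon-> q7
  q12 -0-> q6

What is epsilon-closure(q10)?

Start with {q10}.
From q10 via epsilon: add q3.
From q3 via epsilon: add q8.
From q8 via epsilon: add q2.
No new states can be added; the closed set is {q2, q3, q8, q10}.

{q2, q3, q8, q10}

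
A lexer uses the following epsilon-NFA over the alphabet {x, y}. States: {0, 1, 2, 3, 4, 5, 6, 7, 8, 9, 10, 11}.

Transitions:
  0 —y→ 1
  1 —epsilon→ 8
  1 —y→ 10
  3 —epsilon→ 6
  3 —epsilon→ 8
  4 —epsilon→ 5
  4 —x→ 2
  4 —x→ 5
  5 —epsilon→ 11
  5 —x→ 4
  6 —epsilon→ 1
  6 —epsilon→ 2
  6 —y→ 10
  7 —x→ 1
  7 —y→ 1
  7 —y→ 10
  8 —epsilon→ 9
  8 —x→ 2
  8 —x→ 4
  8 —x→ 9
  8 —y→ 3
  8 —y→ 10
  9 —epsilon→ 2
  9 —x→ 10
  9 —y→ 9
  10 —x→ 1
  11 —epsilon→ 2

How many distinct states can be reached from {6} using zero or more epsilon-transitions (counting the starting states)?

Start with {6}.
From 6 via epsilon: add 1, 2.
From 1 via epsilon: add 8.
From 8 via epsilon: add 9.
epsilon-closure = {1, 2, 6, 8, 9}, which has 5 states.

5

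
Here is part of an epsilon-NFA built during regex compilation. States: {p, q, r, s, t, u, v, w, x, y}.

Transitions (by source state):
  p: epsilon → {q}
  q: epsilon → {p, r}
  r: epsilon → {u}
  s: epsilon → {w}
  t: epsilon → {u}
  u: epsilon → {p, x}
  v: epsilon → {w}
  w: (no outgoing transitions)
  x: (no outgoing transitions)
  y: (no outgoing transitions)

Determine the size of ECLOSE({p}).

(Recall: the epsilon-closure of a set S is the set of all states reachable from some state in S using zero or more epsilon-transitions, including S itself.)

Start with {p}.
From p via epsilon: add q.
From q via epsilon: add r.
From r via epsilon: add u.
From u via epsilon: add x.
epsilon-closure = {p, q, r, u, x}, which has 5 states.

5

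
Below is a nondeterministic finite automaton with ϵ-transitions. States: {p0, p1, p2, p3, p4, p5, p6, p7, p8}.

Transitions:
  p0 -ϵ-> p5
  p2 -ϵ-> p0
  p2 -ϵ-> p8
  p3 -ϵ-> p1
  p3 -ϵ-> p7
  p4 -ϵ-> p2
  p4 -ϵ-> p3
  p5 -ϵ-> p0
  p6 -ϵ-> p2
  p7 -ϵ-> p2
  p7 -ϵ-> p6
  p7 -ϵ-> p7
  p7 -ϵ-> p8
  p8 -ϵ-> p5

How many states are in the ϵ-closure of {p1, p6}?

Start with {p1, p6}.
From p6 via ϵ: add p2.
From p2 via ϵ: add p0, p8.
From p0 via ϵ: add p5.
ϵ-closure = {p0, p1, p2, p5, p6, p8}, which has 6 states.

6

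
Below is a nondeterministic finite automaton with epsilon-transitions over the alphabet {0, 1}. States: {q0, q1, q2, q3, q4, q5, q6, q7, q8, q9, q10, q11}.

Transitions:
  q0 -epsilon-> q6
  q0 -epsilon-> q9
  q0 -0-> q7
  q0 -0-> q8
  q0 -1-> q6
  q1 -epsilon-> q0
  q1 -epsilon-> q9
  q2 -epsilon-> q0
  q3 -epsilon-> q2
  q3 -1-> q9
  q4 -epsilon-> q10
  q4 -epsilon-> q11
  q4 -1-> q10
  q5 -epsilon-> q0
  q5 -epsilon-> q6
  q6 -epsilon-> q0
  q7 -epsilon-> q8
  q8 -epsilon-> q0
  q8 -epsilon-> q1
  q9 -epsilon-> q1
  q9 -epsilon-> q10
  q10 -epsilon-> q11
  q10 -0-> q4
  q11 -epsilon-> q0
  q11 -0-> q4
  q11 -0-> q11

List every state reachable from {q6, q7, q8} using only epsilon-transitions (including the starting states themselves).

Start with {q6, q7, q8}.
From q6 via epsilon: add q0.
From q8 via epsilon: add q1.
From q0 via epsilon: add q9.
From q9 via epsilon: add q10.
From q10 via epsilon: add q11.
No new states can be added; the closed set is {q0, q1, q6, q7, q8, q9, q10, q11}.

{q0, q1, q6, q7, q8, q9, q10, q11}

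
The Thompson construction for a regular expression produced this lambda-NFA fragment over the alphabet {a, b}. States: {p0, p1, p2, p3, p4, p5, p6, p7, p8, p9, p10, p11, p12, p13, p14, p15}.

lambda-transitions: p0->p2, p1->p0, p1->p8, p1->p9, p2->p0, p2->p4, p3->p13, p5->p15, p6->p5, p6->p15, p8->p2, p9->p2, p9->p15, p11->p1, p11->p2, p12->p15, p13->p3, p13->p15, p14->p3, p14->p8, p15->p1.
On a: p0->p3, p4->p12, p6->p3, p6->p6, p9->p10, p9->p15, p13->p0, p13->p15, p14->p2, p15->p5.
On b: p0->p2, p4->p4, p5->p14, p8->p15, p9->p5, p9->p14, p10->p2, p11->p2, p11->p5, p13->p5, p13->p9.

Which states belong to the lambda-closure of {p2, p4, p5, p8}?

{p0, p1, p2, p4, p5, p8, p9, p15}

Start with {p2, p4, p5, p8}.
From p2 via lambda: add p0.
From p5 via lambda: add p15.
From p15 via lambda: add p1.
From p1 via lambda: add p9.
No new states can be added; the closed set is {p0, p1, p2, p4, p5, p8, p9, p15}.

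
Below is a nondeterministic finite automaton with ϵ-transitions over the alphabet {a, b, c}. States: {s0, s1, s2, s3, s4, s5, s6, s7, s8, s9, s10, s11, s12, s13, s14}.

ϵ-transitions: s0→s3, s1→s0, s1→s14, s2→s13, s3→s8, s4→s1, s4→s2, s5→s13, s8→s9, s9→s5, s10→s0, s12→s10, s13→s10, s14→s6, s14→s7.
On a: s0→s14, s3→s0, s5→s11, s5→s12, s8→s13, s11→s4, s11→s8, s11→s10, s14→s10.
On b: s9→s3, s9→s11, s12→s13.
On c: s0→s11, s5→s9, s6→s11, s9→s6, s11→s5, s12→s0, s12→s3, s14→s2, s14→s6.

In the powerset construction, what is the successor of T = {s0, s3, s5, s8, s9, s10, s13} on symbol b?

{s0, s3, s5, s8, s9, s10, s11, s13}

s9 on b → {s3, s11}.
No b-transition from s0, s3, s5, s8, s10, s13.
Union after reading b: {s3, s11}.
Now take the ϵ-closure:
From s3 via ϵ: add s8.
From s8 via ϵ: add s9.
From s9 via ϵ: add s5.
From s5 via ϵ: add s13.
From s13 via ϵ: add s10.
From s10 via ϵ: add s0.
No new states can be added; the closed set is {s0, s3, s5, s8, s9, s10, s11, s13}.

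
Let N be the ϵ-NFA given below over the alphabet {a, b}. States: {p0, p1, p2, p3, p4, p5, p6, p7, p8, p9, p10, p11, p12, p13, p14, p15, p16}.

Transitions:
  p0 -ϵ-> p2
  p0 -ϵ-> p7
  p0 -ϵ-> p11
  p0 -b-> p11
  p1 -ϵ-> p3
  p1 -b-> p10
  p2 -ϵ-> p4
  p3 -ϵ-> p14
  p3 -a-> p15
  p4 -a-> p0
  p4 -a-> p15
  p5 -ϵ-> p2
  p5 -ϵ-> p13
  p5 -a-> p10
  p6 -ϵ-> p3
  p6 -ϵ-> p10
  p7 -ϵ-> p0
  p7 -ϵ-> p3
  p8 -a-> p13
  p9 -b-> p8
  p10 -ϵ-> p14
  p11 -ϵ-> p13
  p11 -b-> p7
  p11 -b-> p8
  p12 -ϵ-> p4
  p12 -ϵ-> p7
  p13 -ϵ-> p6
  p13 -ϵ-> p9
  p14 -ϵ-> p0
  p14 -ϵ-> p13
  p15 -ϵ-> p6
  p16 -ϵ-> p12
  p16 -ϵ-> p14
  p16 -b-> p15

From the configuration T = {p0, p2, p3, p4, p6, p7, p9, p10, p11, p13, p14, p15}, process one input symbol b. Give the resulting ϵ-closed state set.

{p0, p2, p3, p4, p6, p7, p8, p9, p10, p11, p13, p14}

p0 on b → {p11}.
p9 on b → {p8}.
p11 on b → {p7, p8}.
No b-transition from p2, p3, p4, p6, p7, p10, p13, p14, p15.
Union after reading b: {p7, p8, p11}.
Now take the ϵ-closure:
From p7 via ϵ: add p0, p3.
From p11 via ϵ: add p13.
From p0 via ϵ: add p2.
From p3 via ϵ: add p14.
From p13 via ϵ: add p6, p9.
From p2 via ϵ: add p4.
From p6 via ϵ: add p10.
No new states can be added; the closed set is {p0, p2, p3, p4, p6, p7, p8, p9, p10, p11, p13, p14}.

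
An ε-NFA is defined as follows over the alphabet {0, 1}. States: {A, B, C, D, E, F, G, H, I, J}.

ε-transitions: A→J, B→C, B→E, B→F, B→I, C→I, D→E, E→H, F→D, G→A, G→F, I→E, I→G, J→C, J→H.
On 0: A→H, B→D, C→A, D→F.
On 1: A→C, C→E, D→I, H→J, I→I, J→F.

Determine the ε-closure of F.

Start with {F}.
From F via ε: add D.
From D via ε: add E.
From E via ε: add H.
No new states can be added; the closed set is {D, E, F, H}.

{D, E, F, H}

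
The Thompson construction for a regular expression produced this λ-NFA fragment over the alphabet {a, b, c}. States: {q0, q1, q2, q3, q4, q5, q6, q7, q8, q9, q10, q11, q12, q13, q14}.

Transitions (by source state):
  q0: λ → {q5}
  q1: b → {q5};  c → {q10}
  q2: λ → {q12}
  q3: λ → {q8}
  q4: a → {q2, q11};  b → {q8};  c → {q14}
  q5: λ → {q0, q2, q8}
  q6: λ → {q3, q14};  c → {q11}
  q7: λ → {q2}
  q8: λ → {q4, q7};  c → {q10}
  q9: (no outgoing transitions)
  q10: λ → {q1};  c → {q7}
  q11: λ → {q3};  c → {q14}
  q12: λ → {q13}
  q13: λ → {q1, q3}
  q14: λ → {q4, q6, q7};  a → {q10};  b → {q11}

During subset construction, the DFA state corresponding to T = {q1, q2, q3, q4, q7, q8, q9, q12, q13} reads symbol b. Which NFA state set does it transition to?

q1 on b → {q5}.
q4 on b → {q8}.
No b-transition from q2, q3, q7, q8, q9, q12, q13.
Union after reading b: {q5, q8}.
Now take the λ-closure:
From q5 via λ: add q0, q2.
From q8 via λ: add q4, q7.
From q2 via λ: add q12.
From q12 via λ: add q13.
From q13 via λ: add q1, q3.
No new states can be added; the closed set is {q0, q1, q2, q3, q4, q5, q7, q8, q12, q13}.

{q0, q1, q2, q3, q4, q5, q7, q8, q12, q13}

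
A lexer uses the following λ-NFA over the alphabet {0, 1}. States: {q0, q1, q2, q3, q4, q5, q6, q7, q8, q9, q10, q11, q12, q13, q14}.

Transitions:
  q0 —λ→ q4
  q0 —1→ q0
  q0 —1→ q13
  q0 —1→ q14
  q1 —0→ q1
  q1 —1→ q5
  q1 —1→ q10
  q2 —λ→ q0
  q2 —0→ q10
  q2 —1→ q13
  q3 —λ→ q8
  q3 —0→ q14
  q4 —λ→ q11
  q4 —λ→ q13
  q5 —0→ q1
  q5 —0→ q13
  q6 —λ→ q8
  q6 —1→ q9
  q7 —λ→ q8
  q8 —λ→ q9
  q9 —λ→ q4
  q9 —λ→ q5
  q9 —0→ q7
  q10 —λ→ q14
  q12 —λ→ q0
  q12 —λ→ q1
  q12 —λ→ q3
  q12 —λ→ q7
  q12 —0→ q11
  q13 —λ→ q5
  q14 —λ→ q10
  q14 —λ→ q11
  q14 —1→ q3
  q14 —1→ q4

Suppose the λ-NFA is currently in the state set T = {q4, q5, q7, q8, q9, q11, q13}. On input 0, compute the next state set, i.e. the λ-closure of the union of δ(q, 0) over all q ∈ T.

q5 on 0 → {q1, q13}.
q9 on 0 → {q7}.
No 0-transition from q4, q7, q8, q11, q13.
Union after reading 0: {q1, q7, q13}.
Now take the λ-closure:
From q7 via λ: add q8.
From q13 via λ: add q5.
From q8 via λ: add q9.
From q9 via λ: add q4.
From q4 via λ: add q11.
No new states can be added; the closed set is {q1, q4, q5, q7, q8, q9, q11, q13}.

{q1, q4, q5, q7, q8, q9, q11, q13}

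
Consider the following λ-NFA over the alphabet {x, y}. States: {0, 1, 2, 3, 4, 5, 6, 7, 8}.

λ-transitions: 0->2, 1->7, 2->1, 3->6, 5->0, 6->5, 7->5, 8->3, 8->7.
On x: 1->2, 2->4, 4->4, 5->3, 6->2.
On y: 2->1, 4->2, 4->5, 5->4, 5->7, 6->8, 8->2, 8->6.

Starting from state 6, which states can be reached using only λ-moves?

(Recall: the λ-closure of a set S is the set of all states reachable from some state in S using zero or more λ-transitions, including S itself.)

{0, 1, 2, 5, 6, 7}

Start with {6}.
From 6 via λ: add 5.
From 5 via λ: add 0.
From 0 via λ: add 2.
From 2 via λ: add 1.
From 1 via λ: add 7.
No new states can be added; the closed set is {0, 1, 2, 5, 6, 7}.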